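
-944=-944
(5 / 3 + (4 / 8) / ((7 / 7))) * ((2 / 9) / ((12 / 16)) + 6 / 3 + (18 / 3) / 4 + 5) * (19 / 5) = 23465 / 324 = 72.42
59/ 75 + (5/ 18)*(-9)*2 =-316/ 75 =-4.21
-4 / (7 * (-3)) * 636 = 848 / 7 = 121.14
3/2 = 1.50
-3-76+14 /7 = -77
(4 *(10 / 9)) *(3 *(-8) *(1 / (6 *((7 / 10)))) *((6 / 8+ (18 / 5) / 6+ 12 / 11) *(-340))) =21077.06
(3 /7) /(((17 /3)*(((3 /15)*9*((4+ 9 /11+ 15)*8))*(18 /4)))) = 0.00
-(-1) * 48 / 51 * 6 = 96 / 17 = 5.65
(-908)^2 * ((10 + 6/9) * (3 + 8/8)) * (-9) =-316594176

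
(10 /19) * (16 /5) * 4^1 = 128 /19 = 6.74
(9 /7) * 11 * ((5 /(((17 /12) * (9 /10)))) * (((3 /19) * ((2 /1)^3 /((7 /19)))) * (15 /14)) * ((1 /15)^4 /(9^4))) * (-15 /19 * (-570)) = 0.00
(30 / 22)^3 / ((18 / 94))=17625 / 1331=13.24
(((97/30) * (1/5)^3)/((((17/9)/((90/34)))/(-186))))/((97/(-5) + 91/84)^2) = -35073648/1745272445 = -0.02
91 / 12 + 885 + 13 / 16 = 42883 / 48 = 893.40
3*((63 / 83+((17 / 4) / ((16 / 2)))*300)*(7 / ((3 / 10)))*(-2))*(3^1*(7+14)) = -234455445 / 166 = -1412382.20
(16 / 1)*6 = 96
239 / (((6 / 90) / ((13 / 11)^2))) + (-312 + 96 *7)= 649425 / 121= 5367.15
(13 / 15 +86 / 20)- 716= -4265 / 6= -710.83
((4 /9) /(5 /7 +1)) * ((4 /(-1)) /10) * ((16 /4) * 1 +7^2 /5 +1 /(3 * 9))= -26152 /18225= -1.43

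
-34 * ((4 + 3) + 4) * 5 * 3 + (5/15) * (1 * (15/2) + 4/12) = -100933/18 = -5607.39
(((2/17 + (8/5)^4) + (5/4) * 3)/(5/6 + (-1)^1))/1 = -1328709/21250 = -62.53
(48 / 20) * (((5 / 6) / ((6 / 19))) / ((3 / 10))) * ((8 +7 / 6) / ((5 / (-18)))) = -2090 / 3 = -696.67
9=9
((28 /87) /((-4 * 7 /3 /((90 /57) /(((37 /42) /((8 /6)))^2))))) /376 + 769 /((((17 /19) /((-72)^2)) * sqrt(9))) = 895110360089424 /602700881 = 1485165.18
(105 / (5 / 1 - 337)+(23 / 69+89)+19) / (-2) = -107585 / 1992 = -54.01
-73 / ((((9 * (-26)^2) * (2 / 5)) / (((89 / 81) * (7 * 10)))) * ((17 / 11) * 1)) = -12506725 / 8377668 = -1.49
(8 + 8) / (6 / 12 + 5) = 2.91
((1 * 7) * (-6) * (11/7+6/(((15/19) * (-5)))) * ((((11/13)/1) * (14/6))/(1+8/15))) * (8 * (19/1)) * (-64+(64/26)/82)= 21549217536/796835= 27043.51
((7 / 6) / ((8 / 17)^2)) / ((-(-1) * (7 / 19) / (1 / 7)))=5491 / 2688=2.04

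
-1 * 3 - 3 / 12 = -13 / 4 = -3.25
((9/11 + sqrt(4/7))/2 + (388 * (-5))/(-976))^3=876257125 * sqrt(7)/352988944 + 286081015729/19335149504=21.36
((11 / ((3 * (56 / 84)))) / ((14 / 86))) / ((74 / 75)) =35475 / 1036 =34.24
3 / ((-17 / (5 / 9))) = -5 / 51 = -0.10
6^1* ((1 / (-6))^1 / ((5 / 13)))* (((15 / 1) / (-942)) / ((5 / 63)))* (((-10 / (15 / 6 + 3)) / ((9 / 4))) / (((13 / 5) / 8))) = -2240 / 1727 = -1.30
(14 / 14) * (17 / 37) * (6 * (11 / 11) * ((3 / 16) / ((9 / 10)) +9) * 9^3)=2738853 / 148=18505.76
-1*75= -75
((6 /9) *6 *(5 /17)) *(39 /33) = 1.39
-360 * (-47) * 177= 2994840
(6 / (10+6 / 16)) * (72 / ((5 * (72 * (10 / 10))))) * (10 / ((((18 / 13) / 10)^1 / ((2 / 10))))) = 416 / 249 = 1.67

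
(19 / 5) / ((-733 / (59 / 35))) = -1121 / 128275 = -0.01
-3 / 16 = -0.19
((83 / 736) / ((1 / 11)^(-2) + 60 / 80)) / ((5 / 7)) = 581 / 448040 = 0.00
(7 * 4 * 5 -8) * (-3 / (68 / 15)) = -1485 / 17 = -87.35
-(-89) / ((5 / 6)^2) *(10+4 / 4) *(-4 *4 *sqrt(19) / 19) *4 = -2255616 *sqrt(19) / 475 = -20698.95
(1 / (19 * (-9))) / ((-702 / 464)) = 0.00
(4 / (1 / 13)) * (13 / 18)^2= 2197 / 81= 27.12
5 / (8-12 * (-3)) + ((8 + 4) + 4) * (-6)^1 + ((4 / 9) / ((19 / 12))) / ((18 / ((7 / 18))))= -19477891 / 203148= -95.88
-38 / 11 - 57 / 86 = -3895 / 946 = -4.12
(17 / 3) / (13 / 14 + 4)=238 / 207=1.15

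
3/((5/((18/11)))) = 54/55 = 0.98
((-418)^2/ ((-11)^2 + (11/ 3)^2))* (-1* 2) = -12996/ 5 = -2599.20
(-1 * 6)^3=-216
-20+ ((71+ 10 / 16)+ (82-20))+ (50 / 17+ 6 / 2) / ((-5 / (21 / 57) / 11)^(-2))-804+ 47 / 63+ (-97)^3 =-6628294651435 / 7257096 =-913353.59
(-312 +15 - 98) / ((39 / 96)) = -12640 / 13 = -972.31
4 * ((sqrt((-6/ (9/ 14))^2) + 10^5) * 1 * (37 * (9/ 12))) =11101036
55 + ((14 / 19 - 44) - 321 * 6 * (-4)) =146599 / 19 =7715.74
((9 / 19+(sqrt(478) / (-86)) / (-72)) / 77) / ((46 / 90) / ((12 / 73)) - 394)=-4860 / 308811503 - 15 *sqrt(478) / 2795556764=-0.00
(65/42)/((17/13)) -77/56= -547/2856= -0.19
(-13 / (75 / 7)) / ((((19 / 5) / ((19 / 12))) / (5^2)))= -455 / 36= -12.64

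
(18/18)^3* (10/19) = 10/19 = 0.53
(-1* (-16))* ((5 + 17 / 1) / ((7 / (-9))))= -3168 / 7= -452.57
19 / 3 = 6.33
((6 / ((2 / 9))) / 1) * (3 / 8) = 81 / 8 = 10.12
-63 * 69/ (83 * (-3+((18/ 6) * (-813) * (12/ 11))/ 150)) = 398475/ 157783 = 2.53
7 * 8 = 56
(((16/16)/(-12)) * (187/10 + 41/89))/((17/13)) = -221689/181560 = -1.22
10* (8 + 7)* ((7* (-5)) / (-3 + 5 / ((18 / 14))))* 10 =-118125 / 2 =-59062.50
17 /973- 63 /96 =-19889 /31136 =-0.64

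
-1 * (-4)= 4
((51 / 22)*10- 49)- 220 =-2704 / 11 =-245.82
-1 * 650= -650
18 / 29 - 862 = -24980 / 29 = -861.38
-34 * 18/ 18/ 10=-17/ 5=-3.40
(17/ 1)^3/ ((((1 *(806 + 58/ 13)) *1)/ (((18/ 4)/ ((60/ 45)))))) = 574821/ 28096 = 20.46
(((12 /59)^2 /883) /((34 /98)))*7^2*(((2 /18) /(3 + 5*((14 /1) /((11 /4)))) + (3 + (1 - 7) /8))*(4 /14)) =0.00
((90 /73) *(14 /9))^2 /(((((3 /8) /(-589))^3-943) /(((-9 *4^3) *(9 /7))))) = 1518584173992345600 /525742708650559499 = 2.89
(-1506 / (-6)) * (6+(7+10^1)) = 5773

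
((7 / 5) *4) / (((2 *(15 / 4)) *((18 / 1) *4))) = 0.01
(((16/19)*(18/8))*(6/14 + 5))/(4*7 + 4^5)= 18/1841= 0.01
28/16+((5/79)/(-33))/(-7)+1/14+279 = 20498861/72996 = 280.82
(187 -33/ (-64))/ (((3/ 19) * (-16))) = -228019/ 3072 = -74.22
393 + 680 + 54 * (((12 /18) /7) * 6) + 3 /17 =1104.03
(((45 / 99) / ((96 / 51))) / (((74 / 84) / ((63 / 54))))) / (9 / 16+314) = 595 / 585266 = 0.00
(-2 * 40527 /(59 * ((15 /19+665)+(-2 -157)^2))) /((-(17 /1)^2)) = 1540026 /8405955439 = 0.00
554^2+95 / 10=613851 / 2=306925.50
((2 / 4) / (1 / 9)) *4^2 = 72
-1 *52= -52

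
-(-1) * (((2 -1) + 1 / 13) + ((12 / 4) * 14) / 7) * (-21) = -1932 / 13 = -148.62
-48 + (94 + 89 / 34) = 1653 / 34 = 48.62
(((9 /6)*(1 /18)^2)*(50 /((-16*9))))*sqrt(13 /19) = -25*sqrt(247) /295488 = -0.00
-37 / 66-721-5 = -726.56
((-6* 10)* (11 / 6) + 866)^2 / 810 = 3528 / 5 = 705.60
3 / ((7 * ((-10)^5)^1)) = -3 / 700000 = -0.00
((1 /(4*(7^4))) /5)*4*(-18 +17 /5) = -0.00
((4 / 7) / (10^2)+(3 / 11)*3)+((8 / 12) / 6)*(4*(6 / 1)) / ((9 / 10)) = 196822 / 51975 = 3.79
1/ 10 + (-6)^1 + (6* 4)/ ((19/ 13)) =1999/ 190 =10.52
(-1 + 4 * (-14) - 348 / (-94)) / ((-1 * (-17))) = -2505 / 799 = -3.14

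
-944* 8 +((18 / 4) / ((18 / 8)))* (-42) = -7636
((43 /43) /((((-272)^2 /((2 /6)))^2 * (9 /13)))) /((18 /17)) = 13 /469444460544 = 0.00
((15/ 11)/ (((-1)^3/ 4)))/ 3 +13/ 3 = 83/ 33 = 2.52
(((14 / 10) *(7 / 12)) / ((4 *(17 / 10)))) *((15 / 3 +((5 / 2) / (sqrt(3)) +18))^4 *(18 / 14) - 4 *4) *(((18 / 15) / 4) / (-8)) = -16984527 / 10240 - 1026053 *sqrt(3) / 4352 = -2067.00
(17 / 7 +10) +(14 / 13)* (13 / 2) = 136 / 7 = 19.43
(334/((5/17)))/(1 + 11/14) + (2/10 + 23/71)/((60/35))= 11293289/17750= 636.24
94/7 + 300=2194/7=313.43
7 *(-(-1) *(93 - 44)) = 343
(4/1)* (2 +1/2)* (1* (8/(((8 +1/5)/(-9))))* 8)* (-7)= 201600/41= 4917.07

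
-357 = -357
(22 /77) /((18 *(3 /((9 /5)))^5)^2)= 0.00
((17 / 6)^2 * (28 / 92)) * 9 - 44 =-2025 / 92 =-22.01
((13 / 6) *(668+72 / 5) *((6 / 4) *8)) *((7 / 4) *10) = 310492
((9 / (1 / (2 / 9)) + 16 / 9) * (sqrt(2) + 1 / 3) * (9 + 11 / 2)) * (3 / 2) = 493 / 18 + 493 * sqrt(2) / 6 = 143.59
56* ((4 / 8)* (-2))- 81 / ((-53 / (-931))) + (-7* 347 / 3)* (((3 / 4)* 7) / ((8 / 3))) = -5211605 / 1696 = -3072.88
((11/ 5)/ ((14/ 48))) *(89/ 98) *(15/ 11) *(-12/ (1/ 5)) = -192240/ 343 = -560.47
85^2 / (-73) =-7225 / 73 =-98.97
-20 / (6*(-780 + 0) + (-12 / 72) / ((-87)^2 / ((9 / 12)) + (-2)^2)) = 1211520 / 283495681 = 0.00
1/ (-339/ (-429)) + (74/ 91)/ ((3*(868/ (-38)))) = 8392024/ 6694233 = 1.25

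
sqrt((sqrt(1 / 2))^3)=2^(1 / 4) / 2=0.59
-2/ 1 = -2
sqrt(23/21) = sqrt(483)/21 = 1.05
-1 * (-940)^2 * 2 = -1767200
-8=-8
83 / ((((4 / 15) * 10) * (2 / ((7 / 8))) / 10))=8715 / 64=136.17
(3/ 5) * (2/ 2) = 3/ 5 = 0.60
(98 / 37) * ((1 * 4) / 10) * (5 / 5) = 196 / 185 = 1.06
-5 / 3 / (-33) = 5 / 99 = 0.05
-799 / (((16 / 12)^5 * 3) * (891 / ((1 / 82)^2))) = -799 / 75739136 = -0.00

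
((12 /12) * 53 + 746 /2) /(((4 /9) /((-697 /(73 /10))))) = -6680745 /73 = -91517.05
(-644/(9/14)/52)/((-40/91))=7889/180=43.83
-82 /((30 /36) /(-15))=1476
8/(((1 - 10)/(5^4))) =-5000/9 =-555.56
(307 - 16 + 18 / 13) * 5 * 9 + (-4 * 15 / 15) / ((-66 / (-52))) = 5643133 / 429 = 13154.16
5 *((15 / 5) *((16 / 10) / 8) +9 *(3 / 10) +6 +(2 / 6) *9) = 61.50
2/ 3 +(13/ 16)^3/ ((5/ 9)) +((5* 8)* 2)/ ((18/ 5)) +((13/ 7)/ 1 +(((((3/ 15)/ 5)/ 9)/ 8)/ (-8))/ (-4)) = 18430023/ 716800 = 25.71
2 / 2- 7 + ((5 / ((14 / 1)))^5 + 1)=-2685995 / 537824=-4.99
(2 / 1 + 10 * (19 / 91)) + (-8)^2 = 6196 / 91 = 68.09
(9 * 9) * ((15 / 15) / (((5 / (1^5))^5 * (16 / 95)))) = 1539 / 10000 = 0.15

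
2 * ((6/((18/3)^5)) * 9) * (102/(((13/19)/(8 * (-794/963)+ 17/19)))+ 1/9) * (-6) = 10638943/150228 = 70.82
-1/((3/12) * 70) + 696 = 24358/35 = 695.94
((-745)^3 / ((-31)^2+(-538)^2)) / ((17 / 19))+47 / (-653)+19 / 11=-11274733979295 / 7092328991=-1589.71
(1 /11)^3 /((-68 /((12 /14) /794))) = -3 /251521732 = -0.00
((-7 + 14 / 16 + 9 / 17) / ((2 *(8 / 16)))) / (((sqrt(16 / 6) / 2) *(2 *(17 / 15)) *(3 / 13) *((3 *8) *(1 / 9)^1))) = -148395 *sqrt(6) / 73984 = -4.91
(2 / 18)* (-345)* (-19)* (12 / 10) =874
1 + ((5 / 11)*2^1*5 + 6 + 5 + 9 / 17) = 3193 / 187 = 17.07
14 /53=0.26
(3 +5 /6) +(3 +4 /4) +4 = 11.83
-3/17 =-0.18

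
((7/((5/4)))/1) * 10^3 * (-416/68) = -582400/17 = -34258.82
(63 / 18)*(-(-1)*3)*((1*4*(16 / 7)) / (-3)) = -32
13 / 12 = 1.08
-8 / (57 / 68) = -544 / 57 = -9.54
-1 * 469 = -469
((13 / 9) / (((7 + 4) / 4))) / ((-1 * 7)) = -52 / 693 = -0.08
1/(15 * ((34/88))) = 44/255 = 0.17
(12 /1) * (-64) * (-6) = 4608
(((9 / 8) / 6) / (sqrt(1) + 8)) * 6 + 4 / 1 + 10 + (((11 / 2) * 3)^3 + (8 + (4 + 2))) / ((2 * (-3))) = -35371 / 48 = -736.90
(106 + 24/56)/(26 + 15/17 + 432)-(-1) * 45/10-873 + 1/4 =-189599451/218428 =-868.02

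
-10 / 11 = -0.91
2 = 2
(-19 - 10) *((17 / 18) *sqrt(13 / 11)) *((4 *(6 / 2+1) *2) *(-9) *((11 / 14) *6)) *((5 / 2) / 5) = 11832 *sqrt(143) / 7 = 20212.88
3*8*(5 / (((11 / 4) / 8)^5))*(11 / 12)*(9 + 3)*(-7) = -28185722880 / 14641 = -1925122.80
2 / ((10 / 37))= 37 / 5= 7.40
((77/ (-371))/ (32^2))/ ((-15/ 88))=121/ 101760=0.00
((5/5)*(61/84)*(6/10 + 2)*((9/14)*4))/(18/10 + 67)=2379/33712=0.07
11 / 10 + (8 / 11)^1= 201 / 110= 1.83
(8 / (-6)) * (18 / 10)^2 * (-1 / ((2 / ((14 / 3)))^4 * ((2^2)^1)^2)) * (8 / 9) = 4802 / 675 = 7.11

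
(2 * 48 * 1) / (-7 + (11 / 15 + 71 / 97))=-139680 / 8053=-17.35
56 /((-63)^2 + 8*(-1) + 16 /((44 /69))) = 616 /43847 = 0.01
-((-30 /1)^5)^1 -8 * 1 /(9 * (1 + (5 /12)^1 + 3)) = 24299999.80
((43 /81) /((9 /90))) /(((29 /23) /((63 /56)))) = 4945 /1044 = 4.74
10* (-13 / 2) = -65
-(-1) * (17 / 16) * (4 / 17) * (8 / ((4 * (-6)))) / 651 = -1 / 7812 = -0.00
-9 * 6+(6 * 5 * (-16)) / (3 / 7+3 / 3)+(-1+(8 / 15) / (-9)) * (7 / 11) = -52741 / 135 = -390.67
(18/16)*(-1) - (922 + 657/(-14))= -49067/56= -876.20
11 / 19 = 0.58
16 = 16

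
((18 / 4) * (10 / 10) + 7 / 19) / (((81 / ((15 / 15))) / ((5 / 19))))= 925 / 58482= 0.02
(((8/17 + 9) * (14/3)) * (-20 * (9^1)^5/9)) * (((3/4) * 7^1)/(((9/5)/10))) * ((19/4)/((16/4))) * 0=0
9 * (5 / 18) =5 / 2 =2.50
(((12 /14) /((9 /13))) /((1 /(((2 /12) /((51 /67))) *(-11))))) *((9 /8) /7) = -9581 /19992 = -0.48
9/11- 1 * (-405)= 4464/11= 405.82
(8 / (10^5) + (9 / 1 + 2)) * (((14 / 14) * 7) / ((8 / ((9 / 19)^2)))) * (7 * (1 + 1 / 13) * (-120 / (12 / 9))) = -2644747119 / 1805000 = -1465.23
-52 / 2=-26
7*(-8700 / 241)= -60900 / 241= -252.70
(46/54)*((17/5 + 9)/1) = 1426/135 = 10.56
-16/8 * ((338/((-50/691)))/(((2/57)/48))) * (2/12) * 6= 319507344/25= 12780293.76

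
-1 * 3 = -3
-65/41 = -1.59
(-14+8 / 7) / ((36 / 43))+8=-103 / 14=-7.36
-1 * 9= -9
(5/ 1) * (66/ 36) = 55/ 6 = 9.17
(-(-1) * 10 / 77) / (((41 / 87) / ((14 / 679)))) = 1740 / 306229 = 0.01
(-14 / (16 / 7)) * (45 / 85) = -441 / 136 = -3.24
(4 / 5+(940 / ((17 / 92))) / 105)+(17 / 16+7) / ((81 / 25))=13298377 / 257040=51.74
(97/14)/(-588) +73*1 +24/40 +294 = 15129931/41160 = 367.59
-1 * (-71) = 71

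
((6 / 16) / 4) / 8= 3 / 256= 0.01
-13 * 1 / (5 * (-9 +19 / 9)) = 117 / 310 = 0.38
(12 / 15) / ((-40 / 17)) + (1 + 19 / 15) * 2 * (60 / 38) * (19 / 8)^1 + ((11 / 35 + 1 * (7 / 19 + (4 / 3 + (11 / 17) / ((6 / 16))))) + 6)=2984693 / 113050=26.40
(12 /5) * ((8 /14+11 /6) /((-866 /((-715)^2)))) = -10326745 /3031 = -3407.04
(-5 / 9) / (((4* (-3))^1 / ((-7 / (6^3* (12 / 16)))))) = -0.00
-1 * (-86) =86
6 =6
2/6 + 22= 67/3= 22.33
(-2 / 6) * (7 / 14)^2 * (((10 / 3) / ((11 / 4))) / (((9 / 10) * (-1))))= 100 / 891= 0.11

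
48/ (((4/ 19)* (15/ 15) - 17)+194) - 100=-335788/ 3367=-99.73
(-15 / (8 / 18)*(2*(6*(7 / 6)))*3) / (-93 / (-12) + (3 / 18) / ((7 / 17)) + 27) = -119070 / 2953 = -40.32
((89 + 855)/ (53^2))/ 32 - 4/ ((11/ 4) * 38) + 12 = 14057331/ 1174162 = 11.97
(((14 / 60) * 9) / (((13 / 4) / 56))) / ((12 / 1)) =196 / 65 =3.02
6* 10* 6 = 360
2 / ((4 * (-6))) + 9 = 107 / 12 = 8.92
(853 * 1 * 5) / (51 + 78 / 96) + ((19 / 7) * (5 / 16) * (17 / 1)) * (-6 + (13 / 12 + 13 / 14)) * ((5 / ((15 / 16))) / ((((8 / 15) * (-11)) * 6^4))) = 4578432234385 / 55592925696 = 82.36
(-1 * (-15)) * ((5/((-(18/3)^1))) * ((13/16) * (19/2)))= -6175/64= -96.48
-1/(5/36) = -36/5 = -7.20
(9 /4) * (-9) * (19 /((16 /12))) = -4617 /16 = -288.56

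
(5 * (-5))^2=625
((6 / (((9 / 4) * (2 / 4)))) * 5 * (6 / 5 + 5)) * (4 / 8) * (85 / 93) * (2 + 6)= 5440 / 9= 604.44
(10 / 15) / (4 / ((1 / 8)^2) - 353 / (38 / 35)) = -76 / 7881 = -0.01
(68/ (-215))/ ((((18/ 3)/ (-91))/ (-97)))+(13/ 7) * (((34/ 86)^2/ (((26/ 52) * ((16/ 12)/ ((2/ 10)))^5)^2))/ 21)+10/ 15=-107766206463926050969/ 231938560000000000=-464.63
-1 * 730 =-730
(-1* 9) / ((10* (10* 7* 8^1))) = -9 / 5600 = -0.00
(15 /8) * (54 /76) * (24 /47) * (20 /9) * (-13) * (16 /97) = -3.24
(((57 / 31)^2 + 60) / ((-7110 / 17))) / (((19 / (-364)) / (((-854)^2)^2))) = 422945993634321248 / 273885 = 1544246649631.49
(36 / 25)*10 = 72 / 5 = 14.40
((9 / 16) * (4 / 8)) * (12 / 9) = 3 / 8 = 0.38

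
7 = 7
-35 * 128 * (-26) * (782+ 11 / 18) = 820426880 / 9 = 91158542.22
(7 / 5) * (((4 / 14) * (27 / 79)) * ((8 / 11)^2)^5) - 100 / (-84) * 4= 1025745894967916 / 215150937065295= 4.77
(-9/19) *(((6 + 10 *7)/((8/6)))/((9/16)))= -48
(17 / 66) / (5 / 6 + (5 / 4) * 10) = 17 / 880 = 0.02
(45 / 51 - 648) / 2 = -11001 / 34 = -323.56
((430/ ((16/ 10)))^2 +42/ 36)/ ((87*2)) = 3466931/ 8352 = 415.10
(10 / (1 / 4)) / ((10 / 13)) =52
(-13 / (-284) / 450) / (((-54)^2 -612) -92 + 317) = 13 / 323206200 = 0.00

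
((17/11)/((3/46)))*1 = 782/33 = 23.70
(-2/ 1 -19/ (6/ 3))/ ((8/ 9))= -207/ 16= -12.94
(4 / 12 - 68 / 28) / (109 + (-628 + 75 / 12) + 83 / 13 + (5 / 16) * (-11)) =9152 / 2226819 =0.00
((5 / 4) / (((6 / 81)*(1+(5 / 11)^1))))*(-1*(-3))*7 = 31185 / 128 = 243.63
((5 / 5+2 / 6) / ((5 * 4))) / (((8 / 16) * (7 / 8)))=16 / 105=0.15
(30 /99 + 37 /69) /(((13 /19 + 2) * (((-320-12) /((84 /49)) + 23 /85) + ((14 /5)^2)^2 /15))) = -37821875 /22898595852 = -0.00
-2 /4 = -1 /2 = -0.50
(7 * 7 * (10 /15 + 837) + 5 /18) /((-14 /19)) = -14037713 /252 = -55705.21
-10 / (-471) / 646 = 5 / 152133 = 0.00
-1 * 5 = -5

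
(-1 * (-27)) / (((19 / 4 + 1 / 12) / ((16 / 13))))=2592 / 377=6.88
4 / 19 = 0.21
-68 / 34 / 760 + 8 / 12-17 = -18623 / 1140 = -16.34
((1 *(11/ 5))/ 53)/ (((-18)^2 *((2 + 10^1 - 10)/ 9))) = 11/ 19080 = 0.00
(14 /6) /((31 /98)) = 7.38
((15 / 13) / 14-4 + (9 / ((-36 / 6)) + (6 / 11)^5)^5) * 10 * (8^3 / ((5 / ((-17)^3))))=514149754675358045628898528689426784 / 9859582408483418705806552841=52147214.09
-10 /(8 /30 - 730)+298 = 1631029 /5473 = 298.01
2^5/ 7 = 32/ 7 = 4.57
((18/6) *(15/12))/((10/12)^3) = 162/25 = 6.48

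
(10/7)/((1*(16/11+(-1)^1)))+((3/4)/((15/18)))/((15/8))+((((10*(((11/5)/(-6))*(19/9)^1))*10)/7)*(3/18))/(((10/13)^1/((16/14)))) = 87778/99225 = 0.88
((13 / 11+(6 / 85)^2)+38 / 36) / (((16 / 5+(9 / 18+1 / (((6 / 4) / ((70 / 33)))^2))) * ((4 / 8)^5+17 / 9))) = 91460879136 / 446398447145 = 0.20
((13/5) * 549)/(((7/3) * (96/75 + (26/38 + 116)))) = 2034045/392231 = 5.19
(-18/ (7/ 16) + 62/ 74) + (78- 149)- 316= -110672/ 259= -427.31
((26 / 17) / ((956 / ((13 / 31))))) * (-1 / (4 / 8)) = -169 / 125953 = -0.00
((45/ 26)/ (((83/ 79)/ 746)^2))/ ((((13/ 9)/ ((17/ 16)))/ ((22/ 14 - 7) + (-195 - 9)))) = -4382074587476745/ 32598748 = -134424628.44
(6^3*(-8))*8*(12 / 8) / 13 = -20736 / 13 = -1595.08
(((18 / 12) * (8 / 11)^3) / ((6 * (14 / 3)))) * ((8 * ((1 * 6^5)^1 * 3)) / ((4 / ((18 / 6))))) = 26873856 / 9317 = 2884.39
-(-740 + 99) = 641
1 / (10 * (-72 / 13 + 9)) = 13 / 450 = 0.03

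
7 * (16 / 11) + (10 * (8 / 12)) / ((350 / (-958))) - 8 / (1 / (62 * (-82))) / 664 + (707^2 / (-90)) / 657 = 3380980621 / 75579966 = 44.73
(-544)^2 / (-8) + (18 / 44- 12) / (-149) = -121259521 / 3278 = -36991.92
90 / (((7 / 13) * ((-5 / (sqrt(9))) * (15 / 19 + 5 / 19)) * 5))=-6669 / 350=-19.05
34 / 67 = 0.51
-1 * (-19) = 19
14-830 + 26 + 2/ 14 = -789.86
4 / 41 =0.10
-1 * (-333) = 333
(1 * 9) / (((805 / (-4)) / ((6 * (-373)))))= 80568 / 805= 100.08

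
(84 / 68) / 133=3 / 323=0.01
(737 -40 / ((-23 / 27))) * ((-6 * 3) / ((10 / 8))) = -1298232 / 115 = -11288.97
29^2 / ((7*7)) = 841 / 49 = 17.16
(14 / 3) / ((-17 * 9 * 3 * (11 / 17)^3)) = -4046 / 107811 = -0.04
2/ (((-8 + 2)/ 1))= -1/ 3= -0.33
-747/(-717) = 249/239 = 1.04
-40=-40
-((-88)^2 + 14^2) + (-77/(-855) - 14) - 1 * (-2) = -6798883/855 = -7951.91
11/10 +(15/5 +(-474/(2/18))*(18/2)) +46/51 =-19578389/510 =-38389.00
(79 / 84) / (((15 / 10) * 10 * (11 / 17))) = 1343 / 13860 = 0.10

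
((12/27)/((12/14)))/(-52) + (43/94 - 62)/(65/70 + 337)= -0.19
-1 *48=-48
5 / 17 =0.29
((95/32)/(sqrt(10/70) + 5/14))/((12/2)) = -3325/288 + 665*sqrt(7)/144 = 0.67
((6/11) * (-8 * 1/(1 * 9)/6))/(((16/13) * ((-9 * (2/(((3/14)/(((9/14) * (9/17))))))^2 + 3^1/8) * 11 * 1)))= 15028/227693565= 0.00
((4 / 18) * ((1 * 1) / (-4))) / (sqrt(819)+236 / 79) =9322 / 45501147 - 6241 * sqrt(91) / 30334098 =-0.00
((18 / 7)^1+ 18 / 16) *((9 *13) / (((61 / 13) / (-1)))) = -314847 / 3416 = -92.17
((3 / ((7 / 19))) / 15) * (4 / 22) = 38 / 385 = 0.10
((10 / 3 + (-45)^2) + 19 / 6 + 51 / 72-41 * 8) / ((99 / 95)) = 3885595 / 2376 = 1635.35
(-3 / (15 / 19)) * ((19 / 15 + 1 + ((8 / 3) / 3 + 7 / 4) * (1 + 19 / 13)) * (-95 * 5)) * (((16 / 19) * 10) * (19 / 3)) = 296077760 / 351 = 843526.38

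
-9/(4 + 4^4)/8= -9/2080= -0.00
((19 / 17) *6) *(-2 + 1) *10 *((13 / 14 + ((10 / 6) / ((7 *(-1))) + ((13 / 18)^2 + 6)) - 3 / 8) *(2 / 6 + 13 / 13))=-5892470 / 9639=-611.32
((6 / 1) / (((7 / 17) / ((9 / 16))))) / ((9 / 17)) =867 / 56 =15.48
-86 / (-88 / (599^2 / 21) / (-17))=-262283531 / 924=-283856.64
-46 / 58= -23 / 29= -0.79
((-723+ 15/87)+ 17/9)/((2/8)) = -752660/261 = -2883.75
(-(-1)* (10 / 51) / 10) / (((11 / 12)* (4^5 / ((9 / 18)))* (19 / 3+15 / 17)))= 3 / 2072576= 0.00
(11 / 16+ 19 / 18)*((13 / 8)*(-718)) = -1171417 / 576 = -2033.71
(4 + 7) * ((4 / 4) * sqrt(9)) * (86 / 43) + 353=419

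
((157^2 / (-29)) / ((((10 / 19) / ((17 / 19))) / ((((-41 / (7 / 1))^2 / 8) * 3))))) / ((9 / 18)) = -2113183419 / 56840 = -37177.75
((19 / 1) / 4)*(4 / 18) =19 / 18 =1.06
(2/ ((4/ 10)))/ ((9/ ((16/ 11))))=0.81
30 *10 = 300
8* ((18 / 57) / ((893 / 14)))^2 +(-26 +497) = 135591107367 / 287879089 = 471.00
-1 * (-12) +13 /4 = 61 /4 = 15.25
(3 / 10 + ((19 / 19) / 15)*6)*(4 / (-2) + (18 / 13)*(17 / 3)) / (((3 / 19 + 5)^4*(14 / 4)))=2476099 / 1498848260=0.00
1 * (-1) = -1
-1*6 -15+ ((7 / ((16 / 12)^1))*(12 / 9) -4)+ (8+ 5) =-5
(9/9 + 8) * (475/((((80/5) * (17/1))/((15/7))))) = 64125/1904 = 33.68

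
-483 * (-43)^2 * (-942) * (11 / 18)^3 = 62207177263 / 324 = 191997460.69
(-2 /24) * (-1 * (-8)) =-2 /3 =-0.67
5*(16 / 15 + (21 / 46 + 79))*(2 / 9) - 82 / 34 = 919076 / 10557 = 87.06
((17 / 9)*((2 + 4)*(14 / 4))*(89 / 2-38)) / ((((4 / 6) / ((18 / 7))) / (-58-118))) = -175032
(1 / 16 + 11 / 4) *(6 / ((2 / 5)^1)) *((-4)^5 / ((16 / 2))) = -5400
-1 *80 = -80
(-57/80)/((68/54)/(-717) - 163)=1103463/252444080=0.00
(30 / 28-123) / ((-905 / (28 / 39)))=1138 / 11765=0.10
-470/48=-235/24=-9.79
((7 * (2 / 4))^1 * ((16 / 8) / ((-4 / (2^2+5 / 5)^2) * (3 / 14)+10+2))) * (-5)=-6125 / 2094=-2.93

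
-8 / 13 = -0.62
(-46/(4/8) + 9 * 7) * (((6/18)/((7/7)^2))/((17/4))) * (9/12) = -1.71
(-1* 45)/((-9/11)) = 55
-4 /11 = -0.36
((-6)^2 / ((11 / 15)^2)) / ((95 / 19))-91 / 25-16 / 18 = 241201 / 27225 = 8.86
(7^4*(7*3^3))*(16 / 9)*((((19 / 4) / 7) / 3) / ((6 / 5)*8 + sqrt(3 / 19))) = 39623360 / 2081 - 651700*sqrt(57) / 6243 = 18252.42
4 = 4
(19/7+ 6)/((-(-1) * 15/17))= 1037/105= 9.88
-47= -47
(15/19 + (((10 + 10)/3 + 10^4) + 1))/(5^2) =570482/1425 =400.34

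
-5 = -5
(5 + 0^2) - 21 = -16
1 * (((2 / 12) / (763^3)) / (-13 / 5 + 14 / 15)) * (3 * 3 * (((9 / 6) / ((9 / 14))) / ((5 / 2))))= -3 / 1586410525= -0.00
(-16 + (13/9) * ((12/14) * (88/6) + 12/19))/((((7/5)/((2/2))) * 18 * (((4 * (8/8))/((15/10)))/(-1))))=-4595/100548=-0.05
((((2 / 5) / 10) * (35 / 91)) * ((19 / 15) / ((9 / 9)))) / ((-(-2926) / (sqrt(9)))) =1 / 50050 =0.00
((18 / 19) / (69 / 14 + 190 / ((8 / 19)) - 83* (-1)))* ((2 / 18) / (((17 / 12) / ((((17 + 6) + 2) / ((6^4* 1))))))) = 350 / 131660937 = 0.00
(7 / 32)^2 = 0.05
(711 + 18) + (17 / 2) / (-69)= 100585 / 138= 728.88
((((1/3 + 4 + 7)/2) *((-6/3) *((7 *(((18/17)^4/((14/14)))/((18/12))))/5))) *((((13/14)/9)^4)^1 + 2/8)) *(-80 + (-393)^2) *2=-15570374847112/15166431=-1026634.07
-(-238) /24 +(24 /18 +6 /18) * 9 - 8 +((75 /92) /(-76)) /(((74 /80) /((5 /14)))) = 5742631 /339549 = 16.91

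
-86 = -86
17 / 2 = 8.50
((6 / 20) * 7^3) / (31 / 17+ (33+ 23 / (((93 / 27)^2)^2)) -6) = 16155152853 / 4550906410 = 3.55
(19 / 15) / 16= 19 / 240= 0.08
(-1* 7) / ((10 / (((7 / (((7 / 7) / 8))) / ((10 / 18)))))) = -1764 / 25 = -70.56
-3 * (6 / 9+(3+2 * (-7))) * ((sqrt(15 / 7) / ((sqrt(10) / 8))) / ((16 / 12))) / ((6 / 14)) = 31 * sqrt(42) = 200.90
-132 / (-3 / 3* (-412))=-33 / 103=-0.32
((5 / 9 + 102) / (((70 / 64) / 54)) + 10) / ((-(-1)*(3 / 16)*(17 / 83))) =235807648 / 1785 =132105.12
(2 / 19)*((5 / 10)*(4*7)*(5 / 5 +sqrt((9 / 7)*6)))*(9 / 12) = 21 / 19 +9*sqrt(42) / 19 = 4.18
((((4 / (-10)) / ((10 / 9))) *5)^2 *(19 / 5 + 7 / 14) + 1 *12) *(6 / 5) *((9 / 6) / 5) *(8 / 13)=233388 / 40625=5.74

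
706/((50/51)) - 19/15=53914/75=718.85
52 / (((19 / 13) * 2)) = 338 / 19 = 17.79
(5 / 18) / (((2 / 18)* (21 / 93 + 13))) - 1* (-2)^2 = -625 / 164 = -3.81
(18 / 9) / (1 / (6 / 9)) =4 / 3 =1.33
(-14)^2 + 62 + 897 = 1155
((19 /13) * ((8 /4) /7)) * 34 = 1292 /91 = 14.20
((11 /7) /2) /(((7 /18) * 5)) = 99 /245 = 0.40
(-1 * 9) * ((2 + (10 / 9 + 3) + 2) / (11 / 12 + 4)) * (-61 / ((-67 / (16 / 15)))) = -284992 / 19765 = -14.42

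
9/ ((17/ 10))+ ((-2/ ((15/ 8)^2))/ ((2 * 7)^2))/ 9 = 8929706/ 1686825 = 5.29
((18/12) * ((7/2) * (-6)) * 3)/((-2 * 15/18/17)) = 9639/10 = 963.90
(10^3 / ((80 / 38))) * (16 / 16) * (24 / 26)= 5700 / 13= 438.46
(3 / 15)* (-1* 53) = -53 / 5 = -10.60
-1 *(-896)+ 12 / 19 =17036 / 19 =896.63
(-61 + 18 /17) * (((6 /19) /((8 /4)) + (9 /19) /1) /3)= -4076 /323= -12.62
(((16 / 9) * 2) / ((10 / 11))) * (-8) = -1408 / 45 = -31.29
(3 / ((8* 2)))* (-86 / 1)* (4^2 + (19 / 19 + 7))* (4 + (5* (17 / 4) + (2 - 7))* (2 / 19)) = -83979 / 38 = -2209.97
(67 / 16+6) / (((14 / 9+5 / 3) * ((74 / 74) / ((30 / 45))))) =489 / 232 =2.11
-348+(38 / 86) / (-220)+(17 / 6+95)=-7099787 / 28380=-250.17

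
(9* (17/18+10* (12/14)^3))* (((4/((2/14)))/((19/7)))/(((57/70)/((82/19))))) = 73326040/20577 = 3563.50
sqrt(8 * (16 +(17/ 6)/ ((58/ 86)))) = 2 * sqrt(305805)/ 87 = 12.71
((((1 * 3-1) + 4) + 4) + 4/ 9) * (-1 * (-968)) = 90992/ 9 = 10110.22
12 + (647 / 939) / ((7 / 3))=12.30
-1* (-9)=9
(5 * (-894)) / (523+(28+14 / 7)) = -4470 / 553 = -8.08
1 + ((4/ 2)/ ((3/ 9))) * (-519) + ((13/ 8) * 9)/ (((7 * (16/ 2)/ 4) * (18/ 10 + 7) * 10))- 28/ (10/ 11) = -154925879/ 49280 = -3143.79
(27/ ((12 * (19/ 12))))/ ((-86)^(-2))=199692/ 19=10510.11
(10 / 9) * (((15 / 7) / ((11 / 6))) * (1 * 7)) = 9.09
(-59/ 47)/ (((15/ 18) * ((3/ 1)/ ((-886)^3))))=82069761808/ 235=349233028.97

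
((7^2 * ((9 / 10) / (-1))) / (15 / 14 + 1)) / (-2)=3087 / 290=10.64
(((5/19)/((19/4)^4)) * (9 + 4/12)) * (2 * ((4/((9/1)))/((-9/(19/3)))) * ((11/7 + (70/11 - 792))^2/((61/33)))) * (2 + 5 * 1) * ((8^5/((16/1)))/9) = -305756299927224320/191243070117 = -1598783.68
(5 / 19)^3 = 0.02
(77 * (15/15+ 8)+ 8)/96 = 701/96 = 7.30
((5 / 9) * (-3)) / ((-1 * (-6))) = -0.28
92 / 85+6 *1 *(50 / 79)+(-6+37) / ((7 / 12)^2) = 95.98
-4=-4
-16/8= -2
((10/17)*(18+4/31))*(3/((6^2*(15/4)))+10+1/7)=3599048/33201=108.40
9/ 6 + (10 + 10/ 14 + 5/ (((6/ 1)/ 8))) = 793/ 42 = 18.88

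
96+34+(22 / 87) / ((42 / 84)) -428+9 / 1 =-25099 / 87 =-288.49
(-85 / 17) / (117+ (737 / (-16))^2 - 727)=-1280 / 387009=-0.00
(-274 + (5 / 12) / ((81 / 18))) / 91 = -2113 / 702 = -3.01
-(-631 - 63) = 694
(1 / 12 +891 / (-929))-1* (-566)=6300005 / 11148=565.12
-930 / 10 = -93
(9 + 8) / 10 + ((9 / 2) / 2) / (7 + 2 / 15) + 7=19293 / 2140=9.02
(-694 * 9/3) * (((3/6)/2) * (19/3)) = -6593/2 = -3296.50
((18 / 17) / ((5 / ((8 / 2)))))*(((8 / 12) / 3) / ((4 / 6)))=24 / 85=0.28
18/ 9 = 2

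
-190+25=-165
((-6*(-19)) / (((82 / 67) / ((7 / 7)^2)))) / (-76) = -1.23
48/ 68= 12/ 17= 0.71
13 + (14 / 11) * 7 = 241 / 11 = 21.91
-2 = -2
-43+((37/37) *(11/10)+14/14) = -409/10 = -40.90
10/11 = 0.91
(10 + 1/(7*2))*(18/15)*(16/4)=1692/35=48.34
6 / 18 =1 / 3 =0.33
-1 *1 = -1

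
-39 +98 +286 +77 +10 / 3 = 1276 / 3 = 425.33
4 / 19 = 0.21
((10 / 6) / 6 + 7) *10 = 655 / 9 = 72.78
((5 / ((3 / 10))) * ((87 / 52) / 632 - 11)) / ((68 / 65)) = -45177125 / 257856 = -175.20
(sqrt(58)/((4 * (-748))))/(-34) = sqrt(58)/101728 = 0.00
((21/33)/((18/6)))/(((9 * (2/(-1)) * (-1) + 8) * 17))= 7/14586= 0.00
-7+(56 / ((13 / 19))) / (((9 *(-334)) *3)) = -410851 / 58617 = -7.01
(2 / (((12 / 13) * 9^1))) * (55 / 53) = 715 / 2862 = 0.25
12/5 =2.40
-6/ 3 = -2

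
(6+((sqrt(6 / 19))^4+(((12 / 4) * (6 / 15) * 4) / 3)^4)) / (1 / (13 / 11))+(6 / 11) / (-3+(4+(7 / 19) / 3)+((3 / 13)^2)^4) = 2000549049888250888 / 129571595887806875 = 15.44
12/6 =2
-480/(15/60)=-1920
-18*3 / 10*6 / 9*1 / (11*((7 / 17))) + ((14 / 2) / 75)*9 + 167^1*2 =643037 / 1925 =334.05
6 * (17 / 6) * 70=1190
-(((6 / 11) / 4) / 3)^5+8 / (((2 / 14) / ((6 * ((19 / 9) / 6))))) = 5483464439 / 46382688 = 118.22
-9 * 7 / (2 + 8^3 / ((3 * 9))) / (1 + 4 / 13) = -22113 / 9622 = -2.30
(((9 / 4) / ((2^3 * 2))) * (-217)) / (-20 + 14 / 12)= 5859 / 3616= 1.62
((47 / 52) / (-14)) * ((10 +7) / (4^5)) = -799 / 745472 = -0.00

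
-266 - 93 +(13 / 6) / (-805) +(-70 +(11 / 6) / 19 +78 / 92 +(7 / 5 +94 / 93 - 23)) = -425448053 / 948290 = -448.65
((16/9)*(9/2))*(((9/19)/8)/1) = 9/19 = 0.47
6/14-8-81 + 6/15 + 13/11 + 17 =-26946/385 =-69.99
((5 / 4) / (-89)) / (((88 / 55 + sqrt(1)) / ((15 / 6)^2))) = -625 / 18512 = -0.03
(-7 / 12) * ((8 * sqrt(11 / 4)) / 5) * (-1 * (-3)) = -7 * sqrt(11) / 5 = -4.64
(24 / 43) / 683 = 24 / 29369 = 0.00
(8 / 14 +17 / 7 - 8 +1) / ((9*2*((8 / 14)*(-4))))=7 / 72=0.10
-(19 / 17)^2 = -361 / 289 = -1.25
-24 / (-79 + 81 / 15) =15 / 46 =0.33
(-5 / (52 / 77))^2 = 148225 / 2704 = 54.82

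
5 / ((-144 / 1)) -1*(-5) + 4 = 1291 / 144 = 8.97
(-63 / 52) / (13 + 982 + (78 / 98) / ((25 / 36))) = -77175 / 63454508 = -0.00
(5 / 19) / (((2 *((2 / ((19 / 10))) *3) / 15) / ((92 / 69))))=5 / 6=0.83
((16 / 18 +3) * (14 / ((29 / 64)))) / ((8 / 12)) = 15680 / 87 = 180.23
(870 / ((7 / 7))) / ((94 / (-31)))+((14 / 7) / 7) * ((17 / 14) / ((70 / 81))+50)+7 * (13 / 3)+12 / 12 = -116503753 / 483630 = -240.89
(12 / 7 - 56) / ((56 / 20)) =-950 / 49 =-19.39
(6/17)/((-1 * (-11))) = 0.03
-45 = -45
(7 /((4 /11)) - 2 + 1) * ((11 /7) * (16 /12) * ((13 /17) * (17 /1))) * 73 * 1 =36287.95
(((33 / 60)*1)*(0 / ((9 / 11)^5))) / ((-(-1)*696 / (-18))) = 0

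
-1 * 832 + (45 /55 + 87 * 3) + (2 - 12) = -6382 /11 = -580.18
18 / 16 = 9 / 8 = 1.12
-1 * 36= -36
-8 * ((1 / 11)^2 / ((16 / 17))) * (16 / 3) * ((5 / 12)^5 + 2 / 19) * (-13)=0.57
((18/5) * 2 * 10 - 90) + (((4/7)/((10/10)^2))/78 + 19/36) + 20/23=-1250425/75348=-16.60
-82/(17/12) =-984/17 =-57.88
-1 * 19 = -19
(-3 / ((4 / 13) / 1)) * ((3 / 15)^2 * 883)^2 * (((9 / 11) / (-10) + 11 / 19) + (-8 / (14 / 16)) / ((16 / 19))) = 4608829783857 / 36575000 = 126010.38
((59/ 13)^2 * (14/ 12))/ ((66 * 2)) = 24367/ 133848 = 0.18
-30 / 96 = -5 / 16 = -0.31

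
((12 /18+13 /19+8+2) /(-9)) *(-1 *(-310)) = -200570 /513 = -390.97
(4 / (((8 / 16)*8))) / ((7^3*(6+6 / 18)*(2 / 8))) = 12 / 6517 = 0.00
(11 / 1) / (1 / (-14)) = -154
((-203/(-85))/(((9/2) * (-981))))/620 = -203/232644150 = -0.00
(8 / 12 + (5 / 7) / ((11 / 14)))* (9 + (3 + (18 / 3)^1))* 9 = 2808 / 11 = 255.27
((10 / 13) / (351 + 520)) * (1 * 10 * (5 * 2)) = 1000 / 11323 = 0.09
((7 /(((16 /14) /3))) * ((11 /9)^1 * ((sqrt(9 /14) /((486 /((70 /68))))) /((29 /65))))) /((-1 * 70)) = -0.00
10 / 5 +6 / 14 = 17 / 7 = 2.43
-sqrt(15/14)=-sqrt(210)/14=-1.04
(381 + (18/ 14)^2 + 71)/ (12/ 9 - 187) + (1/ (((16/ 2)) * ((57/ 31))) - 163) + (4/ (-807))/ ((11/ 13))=-6090421513859/ 36826554072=-165.38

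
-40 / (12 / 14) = -140 / 3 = -46.67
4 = 4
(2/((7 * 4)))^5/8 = 0.00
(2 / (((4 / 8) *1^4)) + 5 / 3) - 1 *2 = 11 / 3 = 3.67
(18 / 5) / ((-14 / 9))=-81 / 35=-2.31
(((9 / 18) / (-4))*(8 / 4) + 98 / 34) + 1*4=451 / 68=6.63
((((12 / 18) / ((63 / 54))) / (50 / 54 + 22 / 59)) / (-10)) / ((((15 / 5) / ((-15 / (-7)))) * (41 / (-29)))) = 92394 / 4156621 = 0.02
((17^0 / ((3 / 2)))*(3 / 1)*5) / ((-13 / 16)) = -12.31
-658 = -658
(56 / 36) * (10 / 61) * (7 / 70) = 14 / 549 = 0.03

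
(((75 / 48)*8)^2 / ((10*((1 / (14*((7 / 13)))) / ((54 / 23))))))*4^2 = 1323000 / 299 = 4424.75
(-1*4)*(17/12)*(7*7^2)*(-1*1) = 5831/3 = 1943.67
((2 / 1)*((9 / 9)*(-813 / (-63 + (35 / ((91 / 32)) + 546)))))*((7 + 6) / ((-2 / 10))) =1373970 / 6439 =213.38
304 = 304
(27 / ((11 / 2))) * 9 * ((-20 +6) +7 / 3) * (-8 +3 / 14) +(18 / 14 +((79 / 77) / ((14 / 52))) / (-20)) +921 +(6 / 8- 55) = 52617471 / 10780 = 4881.03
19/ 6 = 3.17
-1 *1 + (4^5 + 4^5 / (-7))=6137 / 7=876.71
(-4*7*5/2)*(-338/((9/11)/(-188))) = -48928880/9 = -5436542.22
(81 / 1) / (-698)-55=-38471 / 698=-55.12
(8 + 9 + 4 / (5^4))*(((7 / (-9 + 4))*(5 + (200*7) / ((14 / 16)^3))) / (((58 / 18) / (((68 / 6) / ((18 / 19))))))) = -23493161781 / 126875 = -185167.78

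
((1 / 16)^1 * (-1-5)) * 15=-5.62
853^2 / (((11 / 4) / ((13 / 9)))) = 37835668 / 99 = 382178.46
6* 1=6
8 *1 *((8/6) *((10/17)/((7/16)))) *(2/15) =2048/1071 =1.91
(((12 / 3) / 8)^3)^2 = 1 / 64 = 0.02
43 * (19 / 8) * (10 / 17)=4085 / 68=60.07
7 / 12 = 0.58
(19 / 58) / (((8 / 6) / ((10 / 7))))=0.35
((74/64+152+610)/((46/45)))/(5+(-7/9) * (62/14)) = 9890505/20608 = 479.94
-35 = -35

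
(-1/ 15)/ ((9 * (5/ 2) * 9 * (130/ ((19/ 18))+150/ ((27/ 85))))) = -19/ 34360875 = -0.00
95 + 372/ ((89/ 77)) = 37099/ 89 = 416.84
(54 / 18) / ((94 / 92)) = 138 / 47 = 2.94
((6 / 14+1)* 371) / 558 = 0.95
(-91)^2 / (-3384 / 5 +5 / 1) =-41405 / 3359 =-12.33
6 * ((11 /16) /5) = 33 /40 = 0.82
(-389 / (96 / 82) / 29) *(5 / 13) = -4.41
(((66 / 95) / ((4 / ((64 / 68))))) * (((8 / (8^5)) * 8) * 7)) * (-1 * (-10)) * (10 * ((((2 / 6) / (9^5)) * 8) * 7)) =2695 / 38145654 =0.00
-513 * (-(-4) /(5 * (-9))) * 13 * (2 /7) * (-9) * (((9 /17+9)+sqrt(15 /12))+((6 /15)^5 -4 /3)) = -23259373488 /1859375 -26676 * sqrt(5) /35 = -14213.51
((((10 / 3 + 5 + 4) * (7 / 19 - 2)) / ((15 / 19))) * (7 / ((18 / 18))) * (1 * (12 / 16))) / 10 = -8029 / 600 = -13.38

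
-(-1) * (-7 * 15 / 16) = -105 / 16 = -6.56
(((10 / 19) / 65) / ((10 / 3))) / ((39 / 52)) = 4 / 1235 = 0.00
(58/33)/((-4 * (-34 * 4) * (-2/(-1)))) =29/17952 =0.00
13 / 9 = 1.44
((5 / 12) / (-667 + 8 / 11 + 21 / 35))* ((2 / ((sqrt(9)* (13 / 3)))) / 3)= -275 / 8567208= -0.00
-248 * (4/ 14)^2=-992/ 49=-20.24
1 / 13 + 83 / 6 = 1085 / 78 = 13.91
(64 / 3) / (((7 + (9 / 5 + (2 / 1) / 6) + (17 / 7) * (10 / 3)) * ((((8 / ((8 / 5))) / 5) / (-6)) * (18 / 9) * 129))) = -2240 / 77787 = -0.03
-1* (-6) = 6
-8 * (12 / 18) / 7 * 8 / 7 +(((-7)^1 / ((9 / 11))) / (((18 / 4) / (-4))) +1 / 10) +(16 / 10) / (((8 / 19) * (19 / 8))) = 334753 / 39690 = 8.43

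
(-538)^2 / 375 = 289444 / 375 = 771.85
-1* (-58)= 58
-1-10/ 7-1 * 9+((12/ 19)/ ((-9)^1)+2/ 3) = -4322/ 399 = -10.83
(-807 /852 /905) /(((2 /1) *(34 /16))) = -269 /1092335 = -0.00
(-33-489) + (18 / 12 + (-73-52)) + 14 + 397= -469 / 2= -234.50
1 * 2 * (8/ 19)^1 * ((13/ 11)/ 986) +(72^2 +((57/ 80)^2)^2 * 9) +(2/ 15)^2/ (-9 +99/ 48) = 21866424435819206467/ 4216175124480000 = 5186.32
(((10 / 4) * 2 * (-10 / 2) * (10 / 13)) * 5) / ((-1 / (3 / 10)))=28.85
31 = 31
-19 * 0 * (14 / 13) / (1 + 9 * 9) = 0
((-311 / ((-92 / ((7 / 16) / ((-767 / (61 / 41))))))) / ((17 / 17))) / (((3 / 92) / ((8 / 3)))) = -132797 / 566046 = -0.23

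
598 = 598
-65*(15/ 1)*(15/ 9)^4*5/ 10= -203125/ 54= -3761.57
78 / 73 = 1.07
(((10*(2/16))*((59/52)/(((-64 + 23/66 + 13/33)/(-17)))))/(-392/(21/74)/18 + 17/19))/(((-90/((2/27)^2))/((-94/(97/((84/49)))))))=-19704938/38715372279675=-0.00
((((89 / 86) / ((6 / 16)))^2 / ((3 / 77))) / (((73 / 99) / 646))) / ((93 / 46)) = 84705.14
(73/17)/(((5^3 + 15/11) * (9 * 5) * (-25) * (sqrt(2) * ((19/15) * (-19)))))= 803 * sqrt(2)/1279564500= 0.00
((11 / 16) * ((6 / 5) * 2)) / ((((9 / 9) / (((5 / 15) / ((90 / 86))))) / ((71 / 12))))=33583 / 10800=3.11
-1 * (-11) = 11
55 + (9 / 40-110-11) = -2631 / 40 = -65.78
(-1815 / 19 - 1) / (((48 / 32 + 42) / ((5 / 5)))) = -3668 / 1653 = -2.22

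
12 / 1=12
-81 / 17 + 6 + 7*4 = 497 / 17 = 29.24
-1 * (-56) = 56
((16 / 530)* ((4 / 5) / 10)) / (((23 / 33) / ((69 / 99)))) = 16 / 6625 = 0.00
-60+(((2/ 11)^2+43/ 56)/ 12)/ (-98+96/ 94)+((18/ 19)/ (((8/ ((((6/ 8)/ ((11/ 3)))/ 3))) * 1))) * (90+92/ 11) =-138973048149/ 2347260608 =-59.21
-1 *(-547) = 547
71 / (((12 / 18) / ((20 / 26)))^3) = 239625 / 2197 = 109.07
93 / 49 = 1.90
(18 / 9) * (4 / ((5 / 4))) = 32 / 5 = 6.40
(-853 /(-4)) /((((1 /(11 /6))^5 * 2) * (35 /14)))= 137376503 /155520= 883.34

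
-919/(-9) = 919/9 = 102.11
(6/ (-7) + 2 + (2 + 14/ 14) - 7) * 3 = -60/ 7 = -8.57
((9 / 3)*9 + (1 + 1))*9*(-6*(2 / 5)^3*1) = -12528 / 125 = -100.22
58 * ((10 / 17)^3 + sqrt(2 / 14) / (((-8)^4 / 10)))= 145 * sqrt(7) / 7168 + 58000 / 4913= 11.86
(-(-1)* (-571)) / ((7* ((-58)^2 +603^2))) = -571 / 2568811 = -0.00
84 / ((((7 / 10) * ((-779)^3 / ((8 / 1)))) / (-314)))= 301440 / 472729139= 0.00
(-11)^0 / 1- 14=-13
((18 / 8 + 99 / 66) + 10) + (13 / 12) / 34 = 5623 / 408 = 13.78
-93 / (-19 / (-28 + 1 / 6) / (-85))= 11580.13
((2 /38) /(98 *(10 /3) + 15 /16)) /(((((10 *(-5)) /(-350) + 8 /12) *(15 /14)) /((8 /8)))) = 4704 /25395875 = 0.00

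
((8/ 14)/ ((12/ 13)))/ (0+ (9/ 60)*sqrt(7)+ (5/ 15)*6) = 10400/ 32277 -260*sqrt(7)/ 10759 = 0.26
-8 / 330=-4 / 165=-0.02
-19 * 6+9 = -105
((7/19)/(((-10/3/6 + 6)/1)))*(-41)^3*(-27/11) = 16747803/1463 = 11447.58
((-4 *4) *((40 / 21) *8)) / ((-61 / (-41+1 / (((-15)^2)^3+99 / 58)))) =-138684980485120 / 846300783069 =-163.87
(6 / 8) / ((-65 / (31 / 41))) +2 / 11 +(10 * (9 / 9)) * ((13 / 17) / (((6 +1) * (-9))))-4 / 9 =-16440491 / 41861820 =-0.39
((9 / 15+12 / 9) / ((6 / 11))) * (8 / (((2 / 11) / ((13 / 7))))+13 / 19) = 1165307 / 3990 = 292.06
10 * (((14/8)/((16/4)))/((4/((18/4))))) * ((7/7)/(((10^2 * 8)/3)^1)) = 189/10240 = 0.02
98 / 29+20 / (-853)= 3.36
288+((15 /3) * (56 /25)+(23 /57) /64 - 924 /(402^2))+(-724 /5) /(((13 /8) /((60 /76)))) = 81199251397 /354810560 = 228.85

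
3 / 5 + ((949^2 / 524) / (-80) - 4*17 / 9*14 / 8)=-12867521 / 377280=-34.11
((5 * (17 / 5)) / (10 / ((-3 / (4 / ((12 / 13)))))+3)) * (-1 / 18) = 17 / 206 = 0.08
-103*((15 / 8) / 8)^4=-5214375 / 16777216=-0.31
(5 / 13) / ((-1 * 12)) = -5 / 156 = -0.03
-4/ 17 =-0.24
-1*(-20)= 20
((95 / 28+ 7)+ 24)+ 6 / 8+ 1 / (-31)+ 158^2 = 5424807 / 217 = 24999.11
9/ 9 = 1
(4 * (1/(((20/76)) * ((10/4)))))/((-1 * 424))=-19/1325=-0.01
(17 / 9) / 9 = 17 / 81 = 0.21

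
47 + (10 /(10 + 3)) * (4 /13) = 7983 /169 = 47.24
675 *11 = 7425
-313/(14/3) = -939/14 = -67.07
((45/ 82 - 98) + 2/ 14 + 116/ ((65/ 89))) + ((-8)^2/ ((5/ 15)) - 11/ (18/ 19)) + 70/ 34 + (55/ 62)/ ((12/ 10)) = 86608189951/ 353922660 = 244.71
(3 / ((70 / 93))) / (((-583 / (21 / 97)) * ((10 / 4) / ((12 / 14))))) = -5022 / 9896425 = -0.00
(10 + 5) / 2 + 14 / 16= 67 / 8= 8.38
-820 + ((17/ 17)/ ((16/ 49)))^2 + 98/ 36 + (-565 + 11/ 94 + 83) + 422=-93970361/ 108288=-867.78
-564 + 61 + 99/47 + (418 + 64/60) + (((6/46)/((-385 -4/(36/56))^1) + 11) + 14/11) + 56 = -8512575464/628023165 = -13.55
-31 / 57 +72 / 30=1.86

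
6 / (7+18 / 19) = 114 / 151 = 0.75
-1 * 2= -2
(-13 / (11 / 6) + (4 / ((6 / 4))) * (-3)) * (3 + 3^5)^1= -40836 / 11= -3712.36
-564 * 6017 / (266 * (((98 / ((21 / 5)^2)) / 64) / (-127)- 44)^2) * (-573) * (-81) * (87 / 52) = -2291503048676438294016 / 4478228571640369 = -511698.55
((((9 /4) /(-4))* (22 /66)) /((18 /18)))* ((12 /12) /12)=-1 /64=-0.02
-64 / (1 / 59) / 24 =-472 / 3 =-157.33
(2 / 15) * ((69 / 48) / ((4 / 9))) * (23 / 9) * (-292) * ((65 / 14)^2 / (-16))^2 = -137867517125 / 236027904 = -584.12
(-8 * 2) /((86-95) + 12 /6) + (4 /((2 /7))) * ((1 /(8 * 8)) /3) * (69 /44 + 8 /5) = 372073 /147840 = 2.52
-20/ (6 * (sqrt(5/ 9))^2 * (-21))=2/ 7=0.29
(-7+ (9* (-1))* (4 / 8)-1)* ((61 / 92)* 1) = -1525 / 184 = -8.29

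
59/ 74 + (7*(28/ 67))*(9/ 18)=11205/ 4958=2.26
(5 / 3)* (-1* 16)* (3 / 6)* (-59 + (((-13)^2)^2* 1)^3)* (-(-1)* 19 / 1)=-17706544693040720 / 3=-5902181564346906.67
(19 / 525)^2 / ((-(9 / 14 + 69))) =-722 / 38390625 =-0.00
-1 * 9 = -9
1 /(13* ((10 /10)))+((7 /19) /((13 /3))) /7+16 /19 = 230 /247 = 0.93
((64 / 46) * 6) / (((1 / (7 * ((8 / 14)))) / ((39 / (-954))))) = -1664 / 1219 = -1.37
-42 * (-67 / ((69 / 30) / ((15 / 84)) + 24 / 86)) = 213.84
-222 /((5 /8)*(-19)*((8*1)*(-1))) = -222 /95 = -2.34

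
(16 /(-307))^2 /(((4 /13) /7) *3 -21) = -23296 /178978851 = -0.00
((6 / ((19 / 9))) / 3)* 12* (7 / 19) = 1512 / 361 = 4.19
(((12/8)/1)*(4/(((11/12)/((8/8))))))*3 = 216/11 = 19.64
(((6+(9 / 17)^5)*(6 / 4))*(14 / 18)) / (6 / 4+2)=2859397 / 1419857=2.01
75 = 75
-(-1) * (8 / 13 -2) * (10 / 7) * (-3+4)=-180 / 91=-1.98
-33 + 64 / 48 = -95 / 3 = -31.67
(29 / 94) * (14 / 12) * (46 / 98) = 667 / 3948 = 0.17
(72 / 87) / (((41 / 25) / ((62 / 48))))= 775 / 1189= 0.65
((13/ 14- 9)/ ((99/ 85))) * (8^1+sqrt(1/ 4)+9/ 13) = -2295595/ 36036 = -63.70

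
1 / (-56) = -1 / 56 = -0.02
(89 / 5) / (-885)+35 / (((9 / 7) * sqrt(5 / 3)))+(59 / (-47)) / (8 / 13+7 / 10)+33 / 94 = -14779937 / 23709150+49 * sqrt(15) / 9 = 20.46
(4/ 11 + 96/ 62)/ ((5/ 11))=652/ 155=4.21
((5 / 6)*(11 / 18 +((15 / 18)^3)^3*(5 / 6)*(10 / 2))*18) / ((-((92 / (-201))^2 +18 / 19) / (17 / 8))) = -621879926635595 / 15909931892736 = -39.09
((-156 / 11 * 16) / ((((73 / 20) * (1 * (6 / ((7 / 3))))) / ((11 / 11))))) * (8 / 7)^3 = -4259840 / 118041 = -36.09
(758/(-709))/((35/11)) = -8338/24815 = -0.34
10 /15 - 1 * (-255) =767 /3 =255.67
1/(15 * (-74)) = -1/1110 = -0.00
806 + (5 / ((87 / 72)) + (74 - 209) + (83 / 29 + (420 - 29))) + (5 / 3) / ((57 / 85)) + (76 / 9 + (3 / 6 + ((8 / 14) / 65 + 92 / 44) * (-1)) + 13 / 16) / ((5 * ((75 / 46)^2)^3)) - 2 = 814602488752123077406 / 761619012451171875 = 1069.57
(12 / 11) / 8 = 0.14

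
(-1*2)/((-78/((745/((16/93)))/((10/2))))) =4619/208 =22.21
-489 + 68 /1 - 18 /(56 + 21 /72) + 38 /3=-1656271 /4053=-408.65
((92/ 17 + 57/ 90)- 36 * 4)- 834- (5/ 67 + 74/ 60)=-5542732/ 5695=-973.26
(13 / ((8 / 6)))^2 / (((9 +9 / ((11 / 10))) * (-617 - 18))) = -1859 / 213360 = -0.01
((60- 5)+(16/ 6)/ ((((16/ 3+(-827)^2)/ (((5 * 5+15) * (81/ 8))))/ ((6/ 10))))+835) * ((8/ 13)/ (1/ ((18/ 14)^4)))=95848683955632/ 64042927039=1496.63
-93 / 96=-31 / 32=-0.97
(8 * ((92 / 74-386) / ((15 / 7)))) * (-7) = 5580512 / 555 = 10054.98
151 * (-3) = -453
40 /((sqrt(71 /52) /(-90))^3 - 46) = -137493735275520000000 /158117795566847642089 + 215317440000 * sqrt(923) /158117795566847642089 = -0.87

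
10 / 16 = 5 / 8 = 0.62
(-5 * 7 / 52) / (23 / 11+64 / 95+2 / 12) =-109725 / 477854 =-0.23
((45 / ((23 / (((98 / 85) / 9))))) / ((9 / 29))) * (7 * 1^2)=19894 / 3519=5.65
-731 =-731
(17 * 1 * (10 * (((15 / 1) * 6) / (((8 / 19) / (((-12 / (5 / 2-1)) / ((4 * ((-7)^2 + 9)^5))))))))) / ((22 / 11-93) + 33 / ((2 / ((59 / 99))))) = 218025 / 159822873008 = 0.00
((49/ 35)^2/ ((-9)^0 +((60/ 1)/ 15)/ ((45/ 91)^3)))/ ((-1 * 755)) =-35721/ 468916759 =-0.00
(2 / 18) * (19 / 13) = 19 / 117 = 0.16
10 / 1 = 10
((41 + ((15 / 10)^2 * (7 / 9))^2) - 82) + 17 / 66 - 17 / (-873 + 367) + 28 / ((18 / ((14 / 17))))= -22522619 / 619344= -36.37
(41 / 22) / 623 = 41 / 13706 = 0.00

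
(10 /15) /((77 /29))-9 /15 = -403 /1155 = -0.35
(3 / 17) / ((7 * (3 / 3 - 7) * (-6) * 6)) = 1 / 8568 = 0.00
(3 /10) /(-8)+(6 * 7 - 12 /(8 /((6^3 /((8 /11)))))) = -32283 /80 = -403.54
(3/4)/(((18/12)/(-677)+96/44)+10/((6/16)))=67023/2577818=0.03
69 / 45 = 23 / 15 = 1.53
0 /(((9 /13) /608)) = 0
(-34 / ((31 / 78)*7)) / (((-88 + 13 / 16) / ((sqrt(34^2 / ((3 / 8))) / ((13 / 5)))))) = 2.99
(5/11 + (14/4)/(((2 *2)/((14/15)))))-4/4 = 179/660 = 0.27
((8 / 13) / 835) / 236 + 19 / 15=2433697 / 1921335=1.27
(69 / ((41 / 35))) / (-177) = -805 / 2419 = -0.33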